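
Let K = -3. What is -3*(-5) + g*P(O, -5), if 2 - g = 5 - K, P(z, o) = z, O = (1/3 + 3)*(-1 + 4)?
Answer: -45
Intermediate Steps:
O = 10 (O = (1*(⅓) + 3)*3 = (⅓ + 3)*3 = (10/3)*3 = 10)
g = -6 (g = 2 - (5 - 1*(-3)) = 2 - (5 + 3) = 2 - 1*8 = 2 - 8 = -6)
-3*(-5) + g*P(O, -5) = -3*(-5) - 6*10 = 15 - 60 = -45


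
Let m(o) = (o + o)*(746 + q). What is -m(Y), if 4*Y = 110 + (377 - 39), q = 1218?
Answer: -439936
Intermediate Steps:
Y = 112 (Y = (110 + (377 - 39))/4 = (110 + 338)/4 = (¼)*448 = 112)
m(o) = 3928*o (m(o) = (o + o)*(746 + 1218) = (2*o)*1964 = 3928*o)
-m(Y) = -3928*112 = -1*439936 = -439936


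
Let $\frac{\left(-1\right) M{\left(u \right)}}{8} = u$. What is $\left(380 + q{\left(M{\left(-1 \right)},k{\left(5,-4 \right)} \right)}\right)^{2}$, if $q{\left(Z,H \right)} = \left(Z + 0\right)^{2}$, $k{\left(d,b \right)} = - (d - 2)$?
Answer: $197136$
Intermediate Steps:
$M{\left(u \right)} = - 8 u$
$k{\left(d,b \right)} = 2 - d$ ($k{\left(d,b \right)} = - (-2 + d) = 2 - d$)
$q{\left(Z,H \right)} = Z^{2}$
$\left(380 + q{\left(M{\left(-1 \right)},k{\left(5,-4 \right)} \right)}\right)^{2} = \left(380 + \left(\left(-8\right) \left(-1\right)\right)^{2}\right)^{2} = \left(380 + 8^{2}\right)^{2} = \left(380 + 64\right)^{2} = 444^{2} = 197136$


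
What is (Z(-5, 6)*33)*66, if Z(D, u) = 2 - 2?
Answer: 0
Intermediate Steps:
Z(D, u) = 0
(Z(-5, 6)*33)*66 = (0*33)*66 = 0*66 = 0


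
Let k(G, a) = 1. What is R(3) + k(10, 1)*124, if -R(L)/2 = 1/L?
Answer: 370/3 ≈ 123.33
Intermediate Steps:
R(L) = -2/L
R(3) + k(10, 1)*124 = -2/3 + 1*124 = -2*1/3 + 124 = -2/3 + 124 = 370/3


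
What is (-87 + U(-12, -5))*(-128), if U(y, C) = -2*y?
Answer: 8064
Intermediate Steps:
(-87 + U(-12, -5))*(-128) = (-87 - 2*(-12))*(-128) = (-87 + 24)*(-128) = -63*(-128) = 8064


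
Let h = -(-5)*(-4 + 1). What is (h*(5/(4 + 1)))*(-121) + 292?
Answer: 2107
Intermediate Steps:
h = -15 (h = -(-5)*(-3) = -5*3 = -15)
(h*(5/(4 + 1)))*(-121) + 292 = -75/(4 + 1)*(-121) + 292 = -75/5*(-121) + 292 = -15*1*(-121) + 292 = -15*(-121) + 292 = 1815 + 292 = 2107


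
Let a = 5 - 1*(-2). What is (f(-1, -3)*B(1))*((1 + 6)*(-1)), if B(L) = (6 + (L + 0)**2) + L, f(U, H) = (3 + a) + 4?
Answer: -784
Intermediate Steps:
a = 7 (a = 5 + 2 = 7)
f(U, H) = 14 (f(U, H) = (3 + 7) + 4 = 10 + 4 = 14)
B(L) = 6 + L + L**2 (B(L) = (6 + L**2) + L = 6 + L + L**2)
(f(-1, -3)*B(1))*((1 + 6)*(-1)) = (14*(6 + 1 + 1**2))*((1 + 6)*(-1)) = (14*(6 + 1 + 1))*(7*(-1)) = (14*8)*(-7) = 112*(-7) = -784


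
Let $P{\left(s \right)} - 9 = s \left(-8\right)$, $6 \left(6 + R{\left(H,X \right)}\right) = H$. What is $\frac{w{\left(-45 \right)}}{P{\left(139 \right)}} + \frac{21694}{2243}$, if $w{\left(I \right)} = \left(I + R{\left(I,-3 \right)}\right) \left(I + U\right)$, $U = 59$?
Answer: $\frac{25765499}{2474029} \approx 10.414$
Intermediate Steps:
$R{\left(H,X \right)} = -6 + \frac{H}{6}$
$P{\left(s \right)} = 9 - 8 s$ ($P{\left(s \right)} = 9 + s \left(-8\right) = 9 - 8 s$)
$w{\left(I \right)} = \left(-6 + \frac{7 I}{6}\right) \left(59 + I\right)$ ($w{\left(I \right)} = \left(I + \left(-6 + \frac{I}{6}\right)\right) \left(I + 59\right) = \left(-6 + \frac{7 I}{6}\right) \left(59 + I\right)$)
$\frac{w{\left(-45 \right)}}{P{\left(139 \right)}} + \frac{21694}{2243} = \frac{-354 + \frac{7 \left(-45\right)^{2}}{6} + \frac{377}{6} \left(-45\right)}{9 - 1112} + \frac{21694}{2243} = \frac{-354 + \frac{7}{6} \cdot 2025 - \frac{5655}{2}}{9 - 1112} + 21694 \cdot \frac{1}{2243} = \frac{-354 + \frac{4725}{2} - \frac{5655}{2}}{-1103} + \frac{21694}{2243} = \left(-819\right) \left(- \frac{1}{1103}\right) + \frac{21694}{2243} = \frac{819}{1103} + \frac{21694}{2243} = \frac{25765499}{2474029}$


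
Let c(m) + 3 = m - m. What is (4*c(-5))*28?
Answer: -336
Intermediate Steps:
c(m) = -3 (c(m) = -3 + (m - m) = -3 + 0 = -3)
(4*c(-5))*28 = (4*(-3))*28 = -12*28 = -336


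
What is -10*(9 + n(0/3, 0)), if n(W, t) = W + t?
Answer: -90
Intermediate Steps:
-10*(9 + n(0/3, 0)) = -10*(9 + (0/3 + 0)) = -10*(9 + (0*(⅓) + 0)) = -10*(9 + (0 + 0)) = -10*(9 + 0) = -10*9 = -90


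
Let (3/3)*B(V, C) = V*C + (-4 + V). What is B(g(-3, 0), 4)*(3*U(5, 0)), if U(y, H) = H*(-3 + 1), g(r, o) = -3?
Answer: 0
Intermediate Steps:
U(y, H) = -2*H (U(y, H) = H*(-2) = -2*H)
B(V, C) = -4 + V + C*V (B(V, C) = V*C + (-4 + V) = C*V + (-4 + V) = -4 + V + C*V)
B(g(-3, 0), 4)*(3*U(5, 0)) = (-4 - 3 + 4*(-3))*(3*(-2*0)) = (-4 - 3 - 12)*(3*0) = -19*0 = 0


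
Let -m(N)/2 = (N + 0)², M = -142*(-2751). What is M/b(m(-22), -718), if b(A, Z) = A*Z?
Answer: 195321/347512 ≈ 0.56206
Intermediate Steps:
M = 390642
m(N) = -2*N² (m(N) = -2*(N + 0)² = -2*N²)
M/b(m(-22), -718) = 390642/((-2*(-22)²*(-718))) = 390642/((-2*484*(-718))) = 390642/((-968*(-718))) = 390642/695024 = 390642*(1/695024) = 195321/347512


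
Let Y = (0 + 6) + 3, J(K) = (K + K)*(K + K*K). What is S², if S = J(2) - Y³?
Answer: 497025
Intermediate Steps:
J(K) = 2*K*(K + K²) (J(K) = (2*K)*(K + K²) = 2*K*(K + K²))
Y = 9 (Y = 6 + 3 = 9)
S = -705 (S = 2*2²*(1 + 2) - 1*9³ = 2*4*3 - 1*729 = 24 - 729 = -705)
S² = (-705)² = 497025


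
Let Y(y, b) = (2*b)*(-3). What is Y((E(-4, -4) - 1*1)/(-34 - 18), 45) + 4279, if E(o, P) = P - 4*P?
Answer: 4009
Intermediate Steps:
E(o, P) = -3*P
Y(y, b) = -6*b
Y((E(-4, -4) - 1*1)/(-34 - 18), 45) + 4279 = -6*45 + 4279 = -270 + 4279 = 4009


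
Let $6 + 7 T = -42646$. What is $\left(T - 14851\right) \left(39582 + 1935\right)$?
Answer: $-869537979$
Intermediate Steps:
$T = - \frac{42652}{7}$ ($T = - \frac{6}{7} + \frac{1}{7} \left(-42646\right) = - \frac{6}{7} - \frac{42646}{7} = - \frac{42652}{7} \approx -6093.1$)
$\left(T - 14851\right) \left(39582 + 1935\right) = \left(- \frac{42652}{7} - 14851\right) \left(39582 + 1935\right) = \left(- \frac{146609}{7}\right) 41517 = -869537979$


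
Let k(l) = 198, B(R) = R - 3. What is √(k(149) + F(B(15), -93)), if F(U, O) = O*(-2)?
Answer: 8*√6 ≈ 19.596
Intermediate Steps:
B(R) = -3 + R
F(U, O) = -2*O
√(k(149) + F(B(15), -93)) = √(198 - 2*(-93)) = √(198 + 186) = √384 = 8*√6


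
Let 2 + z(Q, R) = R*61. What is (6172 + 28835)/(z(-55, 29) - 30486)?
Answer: -11669/9573 ≈ -1.2189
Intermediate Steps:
z(Q, R) = -2 + 61*R (z(Q, R) = -2 + R*61 = -2 + 61*R)
(6172 + 28835)/(z(-55, 29) - 30486) = (6172 + 28835)/((-2 + 61*29) - 30486) = 35007/((-2 + 1769) - 30486) = 35007/(1767 - 30486) = 35007/(-28719) = 35007*(-1/28719) = -11669/9573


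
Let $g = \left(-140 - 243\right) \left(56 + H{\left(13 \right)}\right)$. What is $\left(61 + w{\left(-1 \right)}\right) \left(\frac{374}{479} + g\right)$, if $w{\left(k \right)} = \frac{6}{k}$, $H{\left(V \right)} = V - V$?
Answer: $- \frac{565026990}{479} \approx -1.1796 \cdot 10^{6}$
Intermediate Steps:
$H{\left(V \right)} = 0$
$g = -21448$ ($g = \left(-140 - 243\right) \left(56 + 0\right) = \left(-383\right) 56 = -21448$)
$\left(61 + w{\left(-1 \right)}\right) \left(\frac{374}{479} + g\right) = \left(61 + \frac{6}{-1}\right) \left(\frac{374}{479} - 21448\right) = \left(61 + 6 \left(-1\right)\right) \left(374 \cdot \frac{1}{479} - 21448\right) = \left(61 - 6\right) \left(\frac{374}{479} - 21448\right) = 55 \left(- \frac{10273218}{479}\right) = - \frac{565026990}{479}$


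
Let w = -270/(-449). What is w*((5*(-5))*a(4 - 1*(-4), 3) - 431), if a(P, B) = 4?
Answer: -143370/449 ≈ -319.31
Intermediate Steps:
w = 270/449 (w = -270*(-1/449) = 270/449 ≈ 0.60134)
w*((5*(-5))*a(4 - 1*(-4), 3) - 431) = 270*((5*(-5))*4 - 431)/449 = 270*(-25*4 - 431)/449 = 270*(-100 - 431)/449 = (270/449)*(-531) = -143370/449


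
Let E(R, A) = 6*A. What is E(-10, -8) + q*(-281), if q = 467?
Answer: -131275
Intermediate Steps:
E(-10, -8) + q*(-281) = 6*(-8) + 467*(-281) = -48 - 131227 = -131275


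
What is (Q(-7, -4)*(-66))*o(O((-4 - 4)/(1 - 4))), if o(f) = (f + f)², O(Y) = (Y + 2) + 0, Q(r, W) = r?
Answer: 120736/3 ≈ 40245.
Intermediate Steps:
O(Y) = 2 + Y (O(Y) = (2 + Y) + 0 = 2 + Y)
o(f) = 4*f² (o(f) = (2*f)² = 4*f²)
(Q(-7, -4)*(-66))*o(O((-4 - 4)/(1 - 4))) = (-7*(-66))*(4*(2 + (-4 - 4)/(1 - 4))²) = 462*(4*(2 - 8/(-3))²) = 462*(4*(2 - 8*(-⅓))²) = 462*(4*(2 + 8/3)²) = 462*(4*(14/3)²) = 462*(4*(196/9)) = 462*(784/9) = 120736/3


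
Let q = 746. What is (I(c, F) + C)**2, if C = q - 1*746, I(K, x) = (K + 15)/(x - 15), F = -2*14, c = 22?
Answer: 1369/1849 ≈ 0.74040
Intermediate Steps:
F = -28
I(K, x) = (15 + K)/(-15 + x)
C = 0 (C = 746 - 1*746 = 746 - 746 = 0)
(I(c, F) + C)**2 = ((15 + 22)/(-15 - 28) + 0)**2 = (37/(-43) + 0)**2 = (-1/43*37 + 0)**2 = (-37/43 + 0)**2 = (-37/43)**2 = 1369/1849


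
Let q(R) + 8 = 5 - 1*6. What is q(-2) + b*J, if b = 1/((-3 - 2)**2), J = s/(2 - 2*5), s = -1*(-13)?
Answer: -1813/200 ≈ -9.0650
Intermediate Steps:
q(R) = -9 (q(R) = -8 + (5 - 1*6) = -8 + (5 - 6) = -8 - 1 = -9)
s = 13
J = -13/8 (J = 13/(2 - 2*5) = 13/(2 - 10) = 13/(-8) = 13*(-1/8) = -13/8 ≈ -1.6250)
b = 1/25 (b = 1/((-5)**2) = 1/25 ≈ 0.040000)
q(-2) + b*J = -9 + (1/25)*(-13/8) = -9 - 13/200 = -1813/200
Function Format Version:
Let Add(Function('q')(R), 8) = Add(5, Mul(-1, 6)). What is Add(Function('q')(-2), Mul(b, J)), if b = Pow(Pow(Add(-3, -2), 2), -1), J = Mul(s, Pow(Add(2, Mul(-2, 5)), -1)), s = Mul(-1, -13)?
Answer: Rational(-1813, 200) ≈ -9.0650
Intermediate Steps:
Function('q')(R) = -9 (Function('q')(R) = Add(-8, Add(5, Mul(-1, 6))) = Add(-8, Add(5, -6)) = Add(-8, -1) = -9)
s = 13
J = Rational(-13, 8) (J = Mul(13, Pow(Add(2, Mul(-2, 5)), -1)) = Mul(13, Pow(Add(2, -10), -1)) = Mul(13, Pow(-8, -1)) = Mul(13, Rational(-1, 8)) = Rational(-13, 8) ≈ -1.6250)
b = Rational(1, 25) (b = Pow(Pow(-5, 2), -1) = Pow(25, -1) = Rational(1, 25) ≈ 0.040000)
Add(Function('q')(-2), Mul(b, J)) = Add(-9, Mul(Rational(1, 25), Rational(-13, 8))) = Add(-9, Rational(-13, 200)) = Rational(-1813, 200)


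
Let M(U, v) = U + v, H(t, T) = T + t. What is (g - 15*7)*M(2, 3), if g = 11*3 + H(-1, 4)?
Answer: -345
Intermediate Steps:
g = 36 (g = 11*3 + (4 - 1) = 33 + 3 = 36)
(g - 15*7)*M(2, 3) = (36 - 15*7)*(2 + 3) = (36 - 105)*5 = -69*5 = -345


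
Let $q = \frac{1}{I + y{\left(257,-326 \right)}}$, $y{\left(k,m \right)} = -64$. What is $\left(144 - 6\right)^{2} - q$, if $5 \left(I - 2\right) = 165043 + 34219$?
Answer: $\frac{3788841883}{198952} \approx 19044.0$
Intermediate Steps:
$I = \frac{199272}{5}$ ($I = 2 + \frac{165043 + 34219}{5} = 2 + \frac{1}{5} \cdot 199262 = 2 + \frac{199262}{5} = \frac{199272}{5} \approx 39854.0$)
$q = \frac{5}{198952}$ ($q = \frac{1}{\frac{199272}{5} - 64} = \frac{1}{\frac{198952}{5}} = \frac{5}{198952} \approx 2.5132 \cdot 10^{-5}$)
$\left(144 - 6\right)^{2} - q = \left(144 - 6\right)^{2} - \frac{5}{198952} = 138^{2} - \frac{5}{198952} = 19044 - \frac{5}{198952} = \frac{3788841883}{198952}$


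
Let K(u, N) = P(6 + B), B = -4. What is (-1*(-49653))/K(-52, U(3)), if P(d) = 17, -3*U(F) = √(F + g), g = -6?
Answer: 49653/17 ≈ 2920.8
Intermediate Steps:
U(F) = -√(-6 + F)/3 (U(F) = -√(F - 6)/3 = -√(-6 + F)/3)
K(u, N) = 17
(-1*(-49653))/K(-52, U(3)) = -1*(-49653)/17 = 49653*(1/17) = 49653/17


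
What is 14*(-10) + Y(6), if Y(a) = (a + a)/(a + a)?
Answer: -139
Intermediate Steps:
Y(a) = 1 (Y(a) = (2*a)/((2*a)) = (2*a)*(1/(2*a)) = 1)
14*(-10) + Y(6) = 14*(-10) + 1 = -140 + 1 = -139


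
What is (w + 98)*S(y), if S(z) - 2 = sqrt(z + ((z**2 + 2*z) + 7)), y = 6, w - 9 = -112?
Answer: -10 - 5*sqrt(61) ≈ -49.051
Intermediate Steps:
w = -103 (w = 9 - 112 = -103)
S(z) = 2 + sqrt(7 + z**2 + 3*z) (S(z) = 2 + sqrt(z + ((z**2 + 2*z) + 7)) = 2 + sqrt(z + (7 + z**2 + 2*z)) = 2 + sqrt(7 + z**2 + 3*z))
(w + 98)*S(y) = (-103 + 98)*(2 + sqrt(7 + 6**2 + 3*6)) = -5*(2 + sqrt(7 + 36 + 18)) = -5*(2 + sqrt(61)) = -10 - 5*sqrt(61)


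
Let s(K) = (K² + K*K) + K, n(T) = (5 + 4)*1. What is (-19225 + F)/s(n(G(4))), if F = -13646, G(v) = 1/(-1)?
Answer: -10957/57 ≈ -192.23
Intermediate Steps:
G(v) = -1 (G(v) = 1*(-1) = -1)
n(T) = 9 (n(T) = 9*1 = 9)
s(K) = K + 2*K² (s(K) = (K² + K²) + K = 2*K² + K = K + 2*K²)
(-19225 + F)/s(n(G(4))) = (-19225 - 13646)/((9*(1 + 2*9))) = -32871*1/(9*(1 + 18)) = -32871/(9*19) = -32871/171 = -32871*1/171 = -10957/57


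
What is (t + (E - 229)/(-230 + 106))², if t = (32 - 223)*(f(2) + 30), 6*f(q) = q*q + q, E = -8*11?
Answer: 538590128769/15376 ≈ 3.5028e+7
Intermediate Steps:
E = -88
f(q) = q/6 + q²/6 (f(q) = (q*q + q)/6 = (q² + q)/6 = (q + q²)/6 = q/6 + q²/6)
t = -5921 (t = (32 - 223)*((⅙)*2*(1 + 2) + 30) = -191*((⅙)*2*3 + 30) = -191*(1 + 30) = -191*31 = -5921)
(t + (E - 229)/(-230 + 106))² = (-5921 + (-88 - 229)/(-230 + 106))² = (-5921 - 317/(-124))² = (-5921 - 317*(-1/124))² = (-5921 + 317/124)² = (-733887/124)² = 538590128769/15376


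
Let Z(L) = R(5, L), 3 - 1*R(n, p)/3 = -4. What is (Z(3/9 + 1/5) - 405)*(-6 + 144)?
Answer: -52992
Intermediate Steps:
R(n, p) = 21 (R(n, p) = 9 - 3*(-4) = 9 + 12 = 21)
Z(L) = 21
(Z(3/9 + 1/5) - 405)*(-6 + 144) = (21 - 405)*(-6 + 144) = -384*138 = -52992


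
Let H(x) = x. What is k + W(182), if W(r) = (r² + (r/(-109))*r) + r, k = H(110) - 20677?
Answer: 1355427/109 ≈ 12435.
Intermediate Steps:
k = -20567 (k = 110 - 20677 = -20567)
W(r) = r + 108*r²/109 (W(r) = (r² + (r*(-1/109))*r) + r = (r² + (-r/109)*r) + r = (r² - r²/109) + r = 108*r²/109 + r = r + 108*r²/109)
k + W(182) = -20567 + (1/109)*182*(109 + 108*182) = -20567 + (1/109)*182*(109 + 19656) = -20567 + (1/109)*182*19765 = -20567 + 3597230/109 = 1355427/109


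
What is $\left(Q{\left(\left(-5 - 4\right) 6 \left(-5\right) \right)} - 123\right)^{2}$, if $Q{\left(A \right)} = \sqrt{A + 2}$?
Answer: $15401 - 984 \sqrt{17} \approx 11344.0$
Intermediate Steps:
$Q{\left(A \right)} = \sqrt{2 + A}$
$\left(Q{\left(\left(-5 - 4\right) 6 \left(-5\right) \right)} - 123\right)^{2} = \left(\sqrt{2 + \left(-5 - 4\right) 6 \left(-5\right)} - 123\right)^{2} = \left(\sqrt{2 + \left(-9\right) 6 \left(-5\right)} - 123\right)^{2} = \left(\sqrt{2 - -270} - 123\right)^{2} = \left(\sqrt{2 + 270} - 123\right)^{2} = \left(\sqrt{272} - 123\right)^{2} = \left(4 \sqrt{17} - 123\right)^{2} = \left(-123 + 4 \sqrt{17}\right)^{2}$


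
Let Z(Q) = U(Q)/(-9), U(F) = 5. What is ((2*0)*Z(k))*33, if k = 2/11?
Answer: 0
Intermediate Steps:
k = 2/11 (k = 2*(1/11) = 2/11 ≈ 0.18182)
Z(Q) = -5/9 (Z(Q) = 5/(-9) = 5*(-⅑) = -5/9)
((2*0)*Z(k))*33 = ((2*0)*(-5/9))*33 = (0*(-5/9))*33 = 0*33 = 0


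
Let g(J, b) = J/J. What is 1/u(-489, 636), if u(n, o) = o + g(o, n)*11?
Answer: 1/647 ≈ 0.0015456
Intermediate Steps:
g(J, b) = 1
u(n, o) = 11 + o (u(n, o) = o + 1*11 = o + 11 = 11 + o)
1/u(-489, 636) = 1/(11 + 636) = 1/647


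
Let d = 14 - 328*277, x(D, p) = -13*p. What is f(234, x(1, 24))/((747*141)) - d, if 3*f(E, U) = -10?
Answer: 28704345992/315981 ≈ 90842.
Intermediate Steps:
f(E, U) = -10/3 (f(E, U) = (1/3)*(-10) = -10/3)
d = -90842 (d = 14 - 90856 = -90842)
f(234, x(1, 24))/((747*141)) - d = -10/(3*(747*141)) - 1*(-90842) = -10/3/105327 + 90842 = -10/3*1/105327 + 90842 = -10/315981 + 90842 = 28704345992/315981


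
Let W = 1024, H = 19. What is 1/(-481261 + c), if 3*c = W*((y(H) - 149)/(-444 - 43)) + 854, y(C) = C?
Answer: -487/234191101 ≈ -2.0795e-6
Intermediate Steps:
c = 183006/487 (c = (1024*((19 - 149)/(-444 - 43)) + 854)/3 = (1024*(-130/(-487)) + 854)/3 = (1024*(-130*(-1/487)) + 854)/3 = (1024*(130/487) + 854)/3 = (133120/487 + 854)/3 = (1/3)*(549018/487) = 183006/487 ≈ 375.78)
1/(-481261 + c) = 1/(-481261 + 183006/487) = 1/(-234191101/487) = -487/234191101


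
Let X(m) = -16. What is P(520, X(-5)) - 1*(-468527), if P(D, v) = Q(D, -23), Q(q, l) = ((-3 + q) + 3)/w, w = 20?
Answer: 468553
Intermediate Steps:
Q(q, l) = q/20 (Q(q, l) = ((-3 + q) + 3)/20 = q*(1/20) = q/20)
P(D, v) = D/20
P(520, X(-5)) - 1*(-468527) = (1/20)*520 - 1*(-468527) = 26 + 468527 = 468553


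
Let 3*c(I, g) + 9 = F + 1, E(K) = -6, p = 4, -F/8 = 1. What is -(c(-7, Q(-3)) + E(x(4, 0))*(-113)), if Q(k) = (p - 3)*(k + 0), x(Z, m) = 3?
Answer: -2018/3 ≈ -672.67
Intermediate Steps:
F = -8 (F = -8*1 = -8)
Q(k) = k (Q(k) = (4 - 3)*(k + 0) = 1*k = k)
c(I, g) = -16/3 (c(I, g) = -3 + (-8 + 1)/3 = -3 + (1/3)*(-7) = -3 - 7/3 = -16/3)
-(c(-7, Q(-3)) + E(x(4, 0))*(-113)) = -(-16/3 - 6*(-113)) = -(-16/3 + 678) = -1*2018/3 = -2018/3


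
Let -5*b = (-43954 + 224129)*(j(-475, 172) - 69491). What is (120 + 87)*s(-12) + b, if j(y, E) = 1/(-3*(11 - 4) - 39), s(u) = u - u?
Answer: 30049305427/12 ≈ 2.5041e+9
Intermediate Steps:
s(u) = 0
j(y, E) = -1/60 (j(y, E) = 1/(-3*7 - 39) = 1/(-21 - 39) = 1/(-60) = -1/60)
b = 30049305427/12 (b = -(-43954 + 224129)*(-1/60 - 69491)/5 = -36035*(-4169461)/60 = -⅕*(-150246527135/12) = 30049305427/12 ≈ 2.5041e+9)
(120 + 87)*s(-12) + b = (120 + 87)*0 + 30049305427/12 = 207*0 + 30049305427/12 = 0 + 30049305427/12 = 30049305427/12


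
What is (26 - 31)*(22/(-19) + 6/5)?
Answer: -4/19 ≈ -0.21053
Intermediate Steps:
(26 - 31)*(22/(-19) + 6/5) = -5*(22*(-1/19) + 6*(⅕)) = -5*(-22/19 + 6/5) = -5*4/95 = -4/19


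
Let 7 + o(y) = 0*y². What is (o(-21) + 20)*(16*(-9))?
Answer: -1872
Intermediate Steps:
o(y) = -7 (o(y) = -7 + 0*y² = -7 + 0 = -7)
(o(-21) + 20)*(16*(-9)) = (-7 + 20)*(16*(-9)) = 13*(-144) = -1872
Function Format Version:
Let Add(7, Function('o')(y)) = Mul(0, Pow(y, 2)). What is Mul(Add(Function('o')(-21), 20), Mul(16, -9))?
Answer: -1872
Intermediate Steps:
Function('o')(y) = -7 (Function('o')(y) = Add(-7, Mul(0, Pow(y, 2))) = Add(-7, 0) = -7)
Mul(Add(Function('o')(-21), 20), Mul(16, -9)) = Mul(Add(-7, 20), Mul(16, -9)) = Mul(13, -144) = -1872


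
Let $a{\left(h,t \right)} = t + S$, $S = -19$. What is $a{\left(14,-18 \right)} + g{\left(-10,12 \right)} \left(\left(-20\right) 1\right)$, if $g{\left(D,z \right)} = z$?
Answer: $-277$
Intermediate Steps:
$a{\left(h,t \right)} = -19 + t$ ($a{\left(h,t \right)} = t - 19 = -19 + t$)
$a{\left(14,-18 \right)} + g{\left(-10,12 \right)} \left(\left(-20\right) 1\right) = \left(-19 - 18\right) + 12 \left(\left(-20\right) 1\right) = -37 + 12 \left(-20\right) = -37 - 240 = -277$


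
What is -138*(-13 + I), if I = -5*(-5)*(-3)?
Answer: 12144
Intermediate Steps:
I = -75 (I = 25*(-3) = -75)
-138*(-13 + I) = -138*(-13 - 75) = -138*(-88) = 12144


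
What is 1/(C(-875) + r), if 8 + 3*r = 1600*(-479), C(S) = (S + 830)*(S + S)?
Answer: -3/530158 ≈ -5.6587e-6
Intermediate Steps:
C(S) = 2*S*(830 + S) (C(S) = (830 + S)*(2*S) = 2*S*(830 + S))
r = -766408/3 (r = -8/3 + (1600*(-479))/3 = -8/3 + (1/3)*(-766400) = -8/3 - 766400/3 = -766408/3 ≈ -2.5547e+5)
1/(C(-875) + r) = 1/(2*(-875)*(830 - 875) - 766408/3) = 1/(2*(-875)*(-45) - 766408/3) = 1/(78750 - 766408/3) = 1/(-530158/3) = -3/530158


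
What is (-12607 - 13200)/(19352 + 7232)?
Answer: -25807/26584 ≈ -0.97077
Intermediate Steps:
(-12607 - 13200)/(19352 + 7232) = -25807/26584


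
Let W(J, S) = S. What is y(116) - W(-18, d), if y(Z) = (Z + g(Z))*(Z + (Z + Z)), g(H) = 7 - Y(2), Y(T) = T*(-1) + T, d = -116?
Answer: 42920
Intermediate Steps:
Y(T) = 0 (Y(T) = -T + T = 0)
g(H) = 7 (g(H) = 7 - 1*0 = 7 + 0 = 7)
y(Z) = 3*Z*(7 + Z) (y(Z) = (Z + 7)*(Z + (Z + Z)) = (7 + Z)*(Z + 2*Z) = (7 + Z)*(3*Z) = 3*Z*(7 + Z))
y(116) - W(-18, d) = 3*116*(7 + 116) - 1*(-116) = 3*116*123 + 116 = 42804 + 116 = 42920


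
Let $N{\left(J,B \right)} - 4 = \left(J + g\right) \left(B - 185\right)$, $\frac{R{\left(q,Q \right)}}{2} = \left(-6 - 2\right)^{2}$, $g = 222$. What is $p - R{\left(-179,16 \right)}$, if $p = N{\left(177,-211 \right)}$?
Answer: $-158128$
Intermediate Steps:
$R{\left(q,Q \right)} = 128$ ($R{\left(q,Q \right)} = 2 \left(-6 - 2\right)^{2} = 2 \left(-8\right)^{2} = 2 \cdot 64 = 128$)
$N{\left(J,B \right)} = 4 + \left(-185 + B\right) \left(222 + J\right)$ ($N{\left(J,B \right)} = 4 + \left(J + 222\right) \left(B - 185\right) = 4 + \left(222 + J\right) \left(-185 + B\right) = 4 + \left(-185 + B\right) \left(222 + J\right)$)
$p = -158000$ ($p = -41066 - 32745 + 222 \left(-211\right) - 37347 = -41066 - 32745 - 46842 - 37347 = -158000$)
$p - R{\left(-179,16 \right)} = -158000 - 128 = -158128$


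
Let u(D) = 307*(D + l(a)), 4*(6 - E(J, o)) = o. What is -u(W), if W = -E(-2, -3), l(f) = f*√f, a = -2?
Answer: 8289/4 + 614*I*√2 ≈ 2072.3 + 868.33*I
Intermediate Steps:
E(J, o) = 6 - o/4
l(f) = f^(3/2)
W = -27/4 (W = -(6 - ¼*(-3)) = -(6 + ¾) = -1*27/4 = -27/4 ≈ -6.7500)
u(D) = 307*D - 614*I*√2 (u(D) = 307*(D + (-2)^(3/2)) = 307*(D - 2*I*√2) = 307*D - 614*I*√2)
-u(W) = -(307*(-27/4) - 614*I*√2) = -(-8289/4 - 614*I*√2) = 8289/4 + 614*I*√2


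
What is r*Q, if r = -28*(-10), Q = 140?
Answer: 39200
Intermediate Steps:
r = 280
r*Q = 280*140 = 39200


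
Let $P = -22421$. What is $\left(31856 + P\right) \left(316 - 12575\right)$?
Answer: $-115663665$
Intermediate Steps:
$\left(31856 + P\right) \left(316 - 12575\right) = \left(31856 - 22421\right) \left(316 - 12575\right) = 9435 \left(-12259\right) = -115663665$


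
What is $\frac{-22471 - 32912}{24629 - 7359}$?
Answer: $- \frac{55383}{17270} \approx -3.2069$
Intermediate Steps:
$\frac{-22471 - 32912}{24629 - 7359} = - \frac{55383}{17270}$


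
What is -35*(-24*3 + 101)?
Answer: -1015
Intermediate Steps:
-35*(-24*3 + 101) = -35*(-72 + 101) = -35*29 = -1015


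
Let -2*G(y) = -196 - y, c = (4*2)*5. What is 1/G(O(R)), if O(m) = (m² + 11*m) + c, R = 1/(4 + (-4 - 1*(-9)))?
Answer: 81/9608 ≈ 0.0084305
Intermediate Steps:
c = 40 (c = 8*5 = 40)
R = ⅑ (R = 1/(4 + (-4 + 9)) = 1/(4 + 5) = 1/9 = ⅑ ≈ 0.11111)
O(m) = 40 + m² + 11*m (O(m) = (m² + 11*m) + 40 = 40 + m² + 11*m)
G(y) = 98 + y/2 (G(y) = -(-196 - y)/2 = 98 + y/2)
1/G(O(R)) = 1/(98 + (40 + (⅑)² + 11*(⅑))/2) = 1/(98 + (40 + 1/81 + 11/9)/2) = 1/(98 + (½)*(3340/81)) = 1/(98 + 1670/81) = 1/(9608/81) = 81/9608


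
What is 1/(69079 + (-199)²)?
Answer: 1/108680 ≈ 9.2013e-6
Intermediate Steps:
1/(69079 + (-199)²) = 1/(69079 + 39601) = 1/108680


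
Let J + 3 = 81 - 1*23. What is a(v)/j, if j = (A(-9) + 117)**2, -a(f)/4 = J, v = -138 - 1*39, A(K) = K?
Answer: -55/2916 ≈ -0.018861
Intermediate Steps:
J = 55 (J = -3 + (81 - 1*23) = -3 + (81 - 23) = -3 + 58 = 55)
v = -177 (v = -138 - 39 = -177)
a(f) = -220 (a(f) = -4*55 = -220)
j = 11664 (j = (-9 + 117)**2 = 108**2 = 11664)
a(v)/j = -220/11664 = -220*1/11664 = -55/2916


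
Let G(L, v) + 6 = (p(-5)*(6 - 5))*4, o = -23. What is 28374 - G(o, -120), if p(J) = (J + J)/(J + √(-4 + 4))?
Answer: 28372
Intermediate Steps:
p(J) = 2 (p(J) = (2*J)/(J + √0) = (2*J)/(J + 0) = (2*J)/J = 2)
G(L, v) = 2 (G(L, v) = -6 + (2*(6 - 5))*4 = -6 + (2*1)*4 = -6 + 2*4 = -6 + 8 = 2)
28374 - G(o, -120) = 28374 - 1*2 = 28374 - 2 = 28372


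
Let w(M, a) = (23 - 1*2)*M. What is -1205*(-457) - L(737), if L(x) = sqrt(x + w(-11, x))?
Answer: 550685 - sqrt(506) ≈ 5.5066e+5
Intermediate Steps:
w(M, a) = 21*M (w(M, a) = (23 - 2)*M = 21*M)
L(x) = sqrt(-231 + x) (L(x) = sqrt(x + 21*(-11)) = sqrt(x - 231) = sqrt(-231 + x))
-1205*(-457) - L(737) = -1205*(-457) - sqrt(-231 + 737) = 550685 - sqrt(506)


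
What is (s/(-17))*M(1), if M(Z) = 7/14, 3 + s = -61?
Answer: 32/17 ≈ 1.8824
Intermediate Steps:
s = -64 (s = -3 - 61 = -64)
M(Z) = 1/2 (M(Z) = 7*(1/14) = 1/2)
(s/(-17))*M(1) = (-64/(-17))*(1/2) = -1/17*(-64)*(1/2) = (64/17)*(1/2) = 32/17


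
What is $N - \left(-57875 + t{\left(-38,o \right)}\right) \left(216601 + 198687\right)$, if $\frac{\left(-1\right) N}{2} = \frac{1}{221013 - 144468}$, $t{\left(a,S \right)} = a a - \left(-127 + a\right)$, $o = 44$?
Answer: $\frac{1788595984269358}{76545} \approx 2.3367 \cdot 10^{10}$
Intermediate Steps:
$t{\left(a,S \right)} = 127 + a^{2} - a$ ($t{\left(a,S \right)} = a^{2} - \left(-127 + a\right) = 127 + a^{2} - a$)
$N = - \frac{2}{76545}$ ($N = - \frac{2}{221013 - 144468} = - \frac{2}{76545} \approx -2.6128 \cdot 10^{-5}$)
$N - \left(-57875 + t{\left(-38,o \right)}\right) \left(216601 + 198687\right) = - \frac{2}{76545} - \left(-57875 + \left(127 + \left(-38\right)^{2} - -38\right)\right) \left(216601 + 198687\right) = - \frac{2}{76545} - \left(-57875 + \left(127 + 1444 + 38\right)\right) 415288 = - \frac{2}{76545} - \left(-57875 + 1609\right) 415288 = - \frac{2}{76545} - \left(-56266\right) 415288 = - \frac{2}{76545} - -23366594608 = - \frac{2}{76545} + 23366594608 = \frac{1788595984269358}{76545}$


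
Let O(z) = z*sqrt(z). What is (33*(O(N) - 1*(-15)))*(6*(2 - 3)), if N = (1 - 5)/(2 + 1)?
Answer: -2970 + 176*I*sqrt(3) ≈ -2970.0 + 304.84*I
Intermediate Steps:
N = -4/3 ≈ -1.3333
O(z) = z**(3/2)
(33*(O(N) - 1*(-15)))*(6*(2 - 3)) = (33*((-4/3)**(3/2) - 1*(-15)))*(6*(2 - 3)) = (33*(-8*I*sqrt(3)/9 + 15))*(6*(-1)) = (33*(15 - 8*I*sqrt(3)/9))*(-6) = (495 - 88*I*sqrt(3)/3)*(-6) = -2970 + 176*I*sqrt(3)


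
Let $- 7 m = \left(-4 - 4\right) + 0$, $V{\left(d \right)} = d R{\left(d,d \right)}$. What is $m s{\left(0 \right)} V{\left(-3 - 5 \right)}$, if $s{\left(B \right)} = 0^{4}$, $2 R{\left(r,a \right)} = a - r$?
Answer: $0$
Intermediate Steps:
$R{\left(r,a \right)} = \frac{a}{2} - \frac{r}{2}$ ($R{\left(r,a \right)} = \frac{a - r}{2} = \frac{a}{2} - \frac{r}{2}$)
$s{\left(B \right)} = 0$
$V{\left(d \right)} = 0$ ($V{\left(d \right)} = d \left(\frac{d}{2} - \frac{d}{2}\right) = d 0 = 0$)
$m = \frac{8}{7}$ ($m = - \frac{\left(-4 - 4\right) + 0}{7} = - \frac{-8 + 0}{7} = \left(- \frac{1}{7}\right) \left(-8\right) = \frac{8}{7} \approx 1.1429$)
$m s{\left(0 \right)} V{\left(-3 - 5 \right)} = \frac{8}{7} \cdot 0 \cdot 0 = 0 \cdot 0 = 0$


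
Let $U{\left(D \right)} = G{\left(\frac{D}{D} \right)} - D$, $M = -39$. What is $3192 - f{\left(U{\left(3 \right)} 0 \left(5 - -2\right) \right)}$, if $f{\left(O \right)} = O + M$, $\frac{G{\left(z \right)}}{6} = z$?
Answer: $3231$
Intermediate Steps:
$G{\left(z \right)} = 6 z$
$U{\left(D \right)} = 6 - D$ ($U{\left(D \right)} = 6 \frac{D}{D} - D = 6 \cdot 1 - D = 6 - D$)
$f{\left(O \right)} = -39 + O$ ($f{\left(O \right)} = O - 39 = -39 + O$)
$3192 - f{\left(U{\left(3 \right)} 0 \left(5 - -2\right) \right)} = 3192 - \left(-39 + \left(6 - 3\right) 0 \left(5 - -2\right)\right) = 3192 - \left(-39 + \left(6 - 3\right) 0 \left(5 + 2\right)\right) = 3192 - \left(-39 + 3 \cdot 0 \cdot 7\right) = 3192 - \left(-39 + 0 \cdot 7\right) = 3192 - \left(-39 + 0\right) = 3192 - -39 = 3192 + 39 = 3231$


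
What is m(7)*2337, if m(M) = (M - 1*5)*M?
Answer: 32718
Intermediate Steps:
m(M) = M*(-5 + M) (m(M) = (M - 5)*M = (-5 + M)*M = M*(-5 + M))
m(7)*2337 = (7*(-5 + 7))*2337 = (7*2)*2337 = 14*2337 = 32718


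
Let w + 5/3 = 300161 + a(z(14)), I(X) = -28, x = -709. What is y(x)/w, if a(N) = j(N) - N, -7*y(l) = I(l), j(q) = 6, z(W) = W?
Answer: 6/450227 ≈ 1.3327e-5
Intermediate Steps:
y(l) = 4 (y(l) = -⅐*(-28) = 4)
a(N) = 6 - N
w = 900454/3 (w = -5/3 + (300161 + (6 - 1*14)) = -5/3 + (300161 + (6 - 14)) = -5/3 + (300161 - 8) = -5/3 + 300153 = 900454/3 ≈ 3.0015e+5)
y(x)/w = 4/(900454/3) = 4*(3/900454) = 6/450227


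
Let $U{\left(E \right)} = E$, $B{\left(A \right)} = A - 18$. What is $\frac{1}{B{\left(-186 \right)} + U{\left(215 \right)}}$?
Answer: $\frac{1}{11} \approx 0.090909$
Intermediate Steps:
$B{\left(A \right)} = -18 + A$ ($B{\left(A \right)} = A - 18 = -18 + A$)
$\frac{1}{B{\left(-186 \right)} + U{\left(215 \right)}} = \frac{1}{\left(-18 - 186\right) + 215} = \frac{1}{-204 + 215} = \frac{1}{11}$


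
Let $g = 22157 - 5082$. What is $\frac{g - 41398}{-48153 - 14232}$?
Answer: $\frac{24323}{62385} \approx 0.38989$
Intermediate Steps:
$g = 17075$ ($g = 22157 - 5082 = 17075$)
$\frac{g - 41398}{-48153 - 14232} = \frac{17075 - 41398}{-48153 - 14232} = - \frac{24323}{-62385} = \left(-24323\right) \left(- \frac{1}{62385}\right) = \frac{24323}{62385}$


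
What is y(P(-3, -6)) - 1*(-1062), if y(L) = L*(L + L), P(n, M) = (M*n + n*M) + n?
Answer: 3240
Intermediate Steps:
P(n, M) = n + 2*M*n (P(n, M) = (M*n + M*n) + n = 2*M*n + n = n + 2*M*n)
y(L) = 2*L**2 (y(L) = L*(2*L) = 2*L**2)
y(P(-3, -6)) - 1*(-1062) = 2*(-3*(1 + 2*(-6)))**2 - 1*(-1062) = 2*(-3*(1 - 12))**2 + 1062 = 2*(-3*(-11))**2 + 1062 = 2*33**2 + 1062 = 2*1089 + 1062 = 2178 + 1062 = 3240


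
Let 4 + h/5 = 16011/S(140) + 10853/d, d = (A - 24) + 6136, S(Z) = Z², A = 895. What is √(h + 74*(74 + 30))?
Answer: √3081284873095/20020 ≈ 87.680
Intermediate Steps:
d = 7007 (d = (895 - 24) + 6136 = 871 + 6136 = 7007)
h = -4580427/560560 (h = -20 + 5*(16011/(140²) + 10853/7007) = -20 + 5*(16011/19600 + 10853*(1/7007)) = -20 + 5*(16011*(1/19600) + 10853/7007) = -20 + 5*(16011/19600 + 10853/7007) = -20 + 5*(6630773/2802800) = -20 + 6630773/560560 = -4580427/560560 ≈ -8.1712)
√(h + 74*(74 + 30)) = √(-4580427/560560 + 74*(74 + 30)) = √(-4580427/560560 + 74*104) = √(-4580427/560560 + 7696) = √(4309489333/560560) = √3081284873095/20020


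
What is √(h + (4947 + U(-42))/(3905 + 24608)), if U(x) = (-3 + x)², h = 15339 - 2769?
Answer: √10219497786966/28513 ≈ 112.12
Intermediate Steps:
h = 12570
√(h + (4947 + U(-42))/(3905 + 24608)) = √(12570 + (4947 + (-3 - 42)²)/(3905 + 24608)) = √(12570 + (4947 + (-45)²)/28513) = √(12570 + (4947 + 2025)*(1/28513)) = √(12570 + 6972*(1/28513)) = √(12570 + 6972/28513) = √(358415382/28513) = √10219497786966/28513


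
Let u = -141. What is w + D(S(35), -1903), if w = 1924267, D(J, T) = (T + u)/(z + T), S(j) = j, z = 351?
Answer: 746616107/388 ≈ 1.9243e+6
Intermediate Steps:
D(J, T) = (-141 + T)/(351 + T) (D(J, T) = (T - 141)/(351 + T) = (-141 + T)/(351 + T))
w + D(S(35), -1903) = 1924267 + (-141 - 1903)/(351 - 1903) = 1924267 - 2044/(-1552) = 1924267 - 1/1552*(-2044) = 1924267 + 511/388 = 746616107/388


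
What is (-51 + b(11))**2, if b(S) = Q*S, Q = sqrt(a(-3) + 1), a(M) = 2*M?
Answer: 1996 - 1122*I*sqrt(5) ≈ 1996.0 - 2508.9*I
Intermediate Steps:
Q = I*sqrt(5) (Q = sqrt(2*(-3) + 1) = sqrt(-6 + 1) = sqrt(-5) = I*sqrt(5) ≈ 2.2361*I)
b(S) = I*S*sqrt(5) (b(S) = (I*sqrt(5))*S = I*S*sqrt(5))
(-51 + b(11))**2 = (-51 + I*11*sqrt(5))**2 = (-51 + 11*I*sqrt(5))**2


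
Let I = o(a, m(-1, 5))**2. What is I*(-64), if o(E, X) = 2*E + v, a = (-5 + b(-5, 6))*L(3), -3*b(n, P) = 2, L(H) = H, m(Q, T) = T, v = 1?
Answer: -69696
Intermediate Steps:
b(n, P) = -2/3 (b(n, P) = -1/3*2 = -2/3)
a = -17 (a = (-5 - 2/3)*3 = -17/3*3 = -17)
o(E, X) = 1 + 2*E (o(E, X) = 2*E + 1 = 1 + 2*E)
I = 1089 (I = (1 + 2*(-17))**2 = (1 - 34)**2 = (-33)**2 = 1089)
I*(-64) = 1089*(-64) = -69696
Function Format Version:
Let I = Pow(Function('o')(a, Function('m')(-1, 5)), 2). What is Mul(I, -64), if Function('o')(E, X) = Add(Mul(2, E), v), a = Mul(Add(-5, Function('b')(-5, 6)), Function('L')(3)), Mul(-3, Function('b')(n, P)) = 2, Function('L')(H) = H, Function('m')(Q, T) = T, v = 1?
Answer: -69696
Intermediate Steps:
Function('b')(n, P) = Rational(-2, 3) (Function('b')(n, P) = Mul(Rational(-1, 3), 2) = Rational(-2, 3))
a = -17 (a = Mul(Add(-5, Rational(-2, 3)), 3) = Mul(Rational(-17, 3), 3) = -17)
Function('o')(E, X) = Add(1, Mul(2, E)) (Function('o')(E, X) = Add(Mul(2, E), 1) = Add(1, Mul(2, E)))
I = 1089 (I = Pow(Add(1, Mul(2, -17)), 2) = Pow(Add(1, -34), 2) = Pow(-33, 2) = 1089)
Mul(I, -64) = Mul(1089, -64) = -69696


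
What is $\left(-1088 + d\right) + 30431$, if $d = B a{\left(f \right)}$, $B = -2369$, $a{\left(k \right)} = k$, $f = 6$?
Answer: $15129$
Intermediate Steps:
$d = -14214$ ($d = \left(-2369\right) 6 = -14214$)
$\left(-1088 + d\right) + 30431 = \left(-1088 - 14214\right) + 30431 = -15302 + 30431 = 15129$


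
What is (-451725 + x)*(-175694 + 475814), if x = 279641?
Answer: -51645850080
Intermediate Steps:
(-451725 + x)*(-175694 + 475814) = (-451725 + 279641)*(-175694 + 475814) = -172084*300120 = -51645850080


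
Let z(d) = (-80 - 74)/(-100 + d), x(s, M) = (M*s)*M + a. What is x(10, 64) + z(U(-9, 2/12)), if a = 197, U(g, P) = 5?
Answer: 3910069/95 ≈ 41159.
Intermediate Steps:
x(s, M) = 197 + s*M**2 (x(s, M) = (M*s)*M + 197 = s*M**2 + 197 = 197 + s*M**2)
z(d) = -154/(-100 + d)
x(10, 64) + z(U(-9, 2/12)) = (197 + 10*64**2) - 154/(-100 + 5) = (197 + 10*4096) - 154/(-95) = (197 + 40960) - 154*(-1/95) = 41157 + 154/95 = 3910069/95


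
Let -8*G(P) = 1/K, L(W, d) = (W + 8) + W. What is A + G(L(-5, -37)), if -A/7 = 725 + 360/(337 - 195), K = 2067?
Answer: -5979169631/1174056 ≈ -5092.8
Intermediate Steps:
L(W, d) = 8 + 2*W (L(W, d) = (8 + W) + W = 8 + 2*W)
A = -361585/71 (A = -7*(725 + 360/(337 - 195)) = -7*(725 + 360/142) = -7*(725 + 360*(1/142)) = -7*(725 + 180/71) = -7*51655/71 = -361585/71 ≈ -5092.8)
G(P) = -1/16536 (G(P) = -⅛/2067 = -⅛*1/2067 = -1/16536)
A + G(L(-5, -37)) = -361585/71 - 1/16536 = -5979169631/1174056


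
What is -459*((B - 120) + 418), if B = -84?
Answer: -98226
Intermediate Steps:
-459*((B - 120) + 418) = -459*((-84 - 120) + 418) = -459*(-204 + 418) = -459*214 = -98226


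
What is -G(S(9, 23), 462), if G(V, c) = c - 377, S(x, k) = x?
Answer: -85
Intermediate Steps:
G(V, c) = -377 + c
-G(S(9, 23), 462) = -(-377 + 462) = -1*85 = -85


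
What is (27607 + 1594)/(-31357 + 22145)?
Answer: -29201/9212 ≈ -3.1699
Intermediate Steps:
(27607 + 1594)/(-31357 + 22145) = 29201/(-9212) = 29201*(-1/9212) = -29201/9212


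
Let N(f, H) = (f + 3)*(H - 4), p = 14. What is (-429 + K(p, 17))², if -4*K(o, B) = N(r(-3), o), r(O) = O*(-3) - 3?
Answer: 815409/4 ≈ 2.0385e+5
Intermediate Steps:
r(O) = -3 - 3*O (r(O) = -3*O - 3 = -3 - 3*O)
N(f, H) = (-4 + H)*(3 + f) (N(f, H) = (3 + f)*(-4 + H) = (-4 + H)*(3 + f))
K(o, B) = 9 - 9*o/4 (K(o, B) = -(-12 - 4*(-3 - 3*(-3)) + 3*o + o*(-3 - 3*(-3)))/4 = -(-12 - 4*(-3 + 9) + 3*o + o*(-3 + 9))/4 = -(-12 - 4*6 + 3*o + o*6)/4 = -(-12 - 24 + 3*o + 6*o)/4 = -(-36 + 9*o)/4 = 9 - 9*o/4)
(-429 + K(p, 17))² = (-429 + (9 - 9/4*14))² = (-429 + (9 - 63/2))² = (-429 - 45/2)² = (-903/2)² = 815409/4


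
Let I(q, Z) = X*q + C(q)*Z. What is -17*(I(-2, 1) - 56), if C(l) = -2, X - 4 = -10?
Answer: 782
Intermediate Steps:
X = -6 (X = 4 - 10 = -6)
I(q, Z) = -6*q - 2*Z
-17*(I(-2, 1) - 56) = -17*((-6*(-2) - 2*1) - 56) = -17*((12 - 2) - 56) = -17*(10 - 56) = -17*(-46) = 782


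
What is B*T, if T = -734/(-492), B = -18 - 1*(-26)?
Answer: 1468/123 ≈ 11.935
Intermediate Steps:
B = 8 (B = -18 + 26 = 8)
T = 367/246 (T = -734*(-1/492) = 367/246 ≈ 1.4919)
B*T = 8*(367/246) = 1468/123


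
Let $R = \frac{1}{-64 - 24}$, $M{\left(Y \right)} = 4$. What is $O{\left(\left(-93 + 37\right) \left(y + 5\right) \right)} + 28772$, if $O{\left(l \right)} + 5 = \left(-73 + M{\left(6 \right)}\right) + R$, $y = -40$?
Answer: $\frac{2525423}{88} \approx 28698.0$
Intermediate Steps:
$R = - \frac{1}{88}$ ($R = \frac{1}{-88} = - \frac{1}{88} \approx -0.011364$)
$O{\left(l \right)} = - \frac{6513}{88}$ ($O{\left(l \right)} = -5 + \left(\left(-73 + 4\right) - \frac{1}{88}\right) = -5 - \frac{6073}{88} = - \frac{6513}{88}$)
$O{\left(\left(-93 + 37\right) \left(y + 5\right) \right)} + 28772 = - \frac{6513}{88} + 28772 = \frac{2525423}{88}$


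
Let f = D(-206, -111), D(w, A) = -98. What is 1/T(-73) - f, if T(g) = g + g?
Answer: 14307/146 ≈ 97.993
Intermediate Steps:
T(g) = 2*g
f = -98
1/T(-73) - f = 1/(2*(-73)) - 1*(-98) = 1/(-146) + 98 = -1/146 + 98 = 14307/146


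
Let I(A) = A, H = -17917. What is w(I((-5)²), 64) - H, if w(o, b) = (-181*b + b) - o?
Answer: 6372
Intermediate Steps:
w(o, b) = -o - 180*b (w(o, b) = -180*b - o = -o - 180*b)
w(I((-5)²), 64) - H = (-1*(-5)² - 180*64) - 1*(-17917) = (-1*25 - 11520) + 17917 = (-25 - 11520) + 17917 = -11545 + 17917 = 6372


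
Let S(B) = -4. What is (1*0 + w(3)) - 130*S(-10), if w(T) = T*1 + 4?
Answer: 527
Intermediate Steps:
w(T) = 4 + T (w(T) = T + 4 = 4 + T)
(1*0 + w(3)) - 130*S(-10) = (1*0 + (4 + 3)) - 130*(-4) = (0 + 7) + 520 = 7 + 520 = 527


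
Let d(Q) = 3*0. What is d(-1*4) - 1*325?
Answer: -325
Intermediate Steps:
d(Q) = 0
d(-1*4) - 1*325 = 0 - 1*325 = 0 - 325 = -325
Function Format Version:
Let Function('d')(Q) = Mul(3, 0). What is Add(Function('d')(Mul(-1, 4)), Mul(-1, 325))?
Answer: -325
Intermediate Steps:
Function('d')(Q) = 0
Add(Function('d')(Mul(-1, 4)), Mul(-1, 325)) = Add(0, Mul(-1, 325)) = Add(0, -325) = -325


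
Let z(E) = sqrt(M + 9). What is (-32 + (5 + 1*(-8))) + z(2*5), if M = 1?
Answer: -35 + sqrt(10) ≈ -31.838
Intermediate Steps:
z(E) = sqrt(10) (z(E) = sqrt(1 + 9) = sqrt(10))
(-32 + (5 + 1*(-8))) + z(2*5) = (-32 + (5 + 1*(-8))) + sqrt(10) = (-32 + (5 - 8)) + sqrt(10) = (-32 - 3) + sqrt(10) = -35 + sqrt(10)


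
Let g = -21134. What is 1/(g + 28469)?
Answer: 1/7335 ≈ 0.00013633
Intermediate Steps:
1/(g + 28469) = 1/(-21134 + 28469) = 1/7335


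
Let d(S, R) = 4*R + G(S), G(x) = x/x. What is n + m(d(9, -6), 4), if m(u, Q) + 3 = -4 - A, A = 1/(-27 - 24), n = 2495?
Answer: 126889/51 ≈ 2488.0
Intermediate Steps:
G(x) = 1
A = -1/51 (A = 1/(-51) = -1/51 ≈ -0.019608)
d(S, R) = 1 + 4*R (d(S, R) = 4*R + 1 = 1 + 4*R)
m(u, Q) = -356/51 (m(u, Q) = -3 + (-4 - 1*(-1/51)) = -3 + (-4 + 1/51) = -3 - 203/51 = -356/51)
n + m(d(9, -6), 4) = 2495 - 356/51 = 126889/51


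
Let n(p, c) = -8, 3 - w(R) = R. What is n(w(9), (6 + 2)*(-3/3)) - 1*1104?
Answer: -1112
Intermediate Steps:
w(R) = 3 - R
n(w(9), (6 + 2)*(-3/3)) - 1*1104 = -8 - 1*1104 = -8 - 1104 = -1112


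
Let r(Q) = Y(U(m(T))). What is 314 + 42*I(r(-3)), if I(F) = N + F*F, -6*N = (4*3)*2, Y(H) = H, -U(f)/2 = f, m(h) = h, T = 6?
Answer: 6194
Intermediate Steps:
U(f) = -2*f
N = -4 (N = -4*3*2/6 = -2*2 = -⅙*24 = -4)
r(Q) = -12 (r(Q) = -2*6 = -12)
I(F) = -4 + F² (I(F) = -4 + F*F = -4 + F²)
314 + 42*I(r(-3)) = 314 + 42*(-4 + (-12)²) = 314 + 42*(-4 + 144) = 314 + 42*140 = 314 + 5880 = 6194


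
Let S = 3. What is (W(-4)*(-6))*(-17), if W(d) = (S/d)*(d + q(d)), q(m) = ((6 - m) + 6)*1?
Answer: -918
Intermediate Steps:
q(m) = 12 - m (q(m) = (12 - m)*1 = 12 - m)
W(d) = 36/d (W(d) = (3/d)*(d + (12 - d)) = (3/d)*12 = 36/d)
(W(-4)*(-6))*(-17) = ((36/(-4))*(-6))*(-17) = ((36*(-1/4))*(-6))*(-17) = -9*(-6)*(-17) = 54*(-17) = -918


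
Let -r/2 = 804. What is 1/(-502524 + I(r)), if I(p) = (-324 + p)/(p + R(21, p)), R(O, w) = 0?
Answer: -134/67338055 ≈ -1.9900e-6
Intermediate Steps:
r = -1608 (r = -2*804 = -1608)
I(p) = (-324 + p)/p (I(p) = (-324 + p)/(p + 0) = (-324 + p)/p)
1/(-502524 + I(r)) = 1/(-502524 + (-324 - 1608)/(-1608)) = 1/(-502524 - 1/1608*(-1932)) = 1/(-502524 + 161/134) = 1/(-67338055/134) = -134/67338055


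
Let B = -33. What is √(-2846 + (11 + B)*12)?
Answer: I*√3110 ≈ 55.767*I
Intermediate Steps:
√(-2846 + (11 + B)*12) = √(-2846 + (11 - 33)*12) = √(-2846 - 22*12) = √(-2846 - 264) = √(-3110) = I*√3110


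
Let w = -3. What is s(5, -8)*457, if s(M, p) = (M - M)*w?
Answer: 0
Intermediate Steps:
s(M, p) = 0 (s(M, p) = (M - M)*(-3) = 0*(-3) = 0)
s(5, -8)*457 = 0*457 = 0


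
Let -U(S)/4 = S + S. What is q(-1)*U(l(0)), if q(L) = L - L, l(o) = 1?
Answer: 0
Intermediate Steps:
U(S) = -8*S (U(S) = -4*(S + S) = -8*S)
q(L) = 0
q(-1)*U(l(0)) = 0*(-8*1) = 0*(-8) = 0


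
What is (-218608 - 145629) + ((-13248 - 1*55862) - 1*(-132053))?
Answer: -301294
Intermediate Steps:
(-218608 - 145629) + ((-13248 - 1*55862) - 1*(-132053)) = -364237 + ((-13248 - 55862) + 132053) = -364237 + (-69110 + 132053) = -364237 + 62943 = -301294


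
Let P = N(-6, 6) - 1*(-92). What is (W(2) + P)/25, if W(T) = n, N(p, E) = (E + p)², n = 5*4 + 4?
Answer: 116/25 ≈ 4.6400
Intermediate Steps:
n = 24 (n = 20 + 4 = 24)
W(T) = 24
P = 92 (P = (6 - 6)² - 1*(-92) = 0² + 92 = 0 + 92 = 92)
(W(2) + P)/25 = (24 + 92)/25 = (1/25)*116 = 116/25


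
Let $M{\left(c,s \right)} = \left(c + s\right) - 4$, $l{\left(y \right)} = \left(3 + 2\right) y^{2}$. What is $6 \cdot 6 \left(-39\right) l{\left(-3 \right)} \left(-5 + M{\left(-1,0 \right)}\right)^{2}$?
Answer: $-6318000$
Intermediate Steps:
$l{\left(y \right)} = 5 y^{2}$
$M{\left(c,s \right)} = -4 + c + s$
$6 \cdot 6 \left(-39\right) l{\left(-3 \right)} \left(-5 + M{\left(-1,0 \right)}\right)^{2} = 6 \cdot 6 \left(-39\right) 5 \left(-3\right)^{2} \left(-5 - 5\right)^{2} = 36 \left(-39\right) 5 \cdot 9 \left(-5 - 5\right)^{2} = - 1404 \cdot 45 \left(-10\right)^{2} = - 1404 \cdot 45 \cdot 100 = \left(-1404\right) 4500 = -6318000$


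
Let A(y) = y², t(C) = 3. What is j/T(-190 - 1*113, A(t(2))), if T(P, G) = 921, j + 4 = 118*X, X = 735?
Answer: 86726/921 ≈ 94.165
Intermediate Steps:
j = 86726 (j = -4 + 118*735 = -4 + 86730 = 86726)
j/T(-190 - 1*113, A(t(2))) = 86726/921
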